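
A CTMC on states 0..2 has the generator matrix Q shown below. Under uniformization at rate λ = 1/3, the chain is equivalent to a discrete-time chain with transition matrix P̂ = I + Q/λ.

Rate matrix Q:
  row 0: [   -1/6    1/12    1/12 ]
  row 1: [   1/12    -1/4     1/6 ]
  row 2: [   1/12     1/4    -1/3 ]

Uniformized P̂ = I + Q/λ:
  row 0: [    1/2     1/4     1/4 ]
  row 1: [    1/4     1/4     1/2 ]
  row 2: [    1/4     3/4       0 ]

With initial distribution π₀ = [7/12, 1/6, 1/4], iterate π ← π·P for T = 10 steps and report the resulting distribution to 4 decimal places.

t=0: π = [0.5833, 0.1667, 0.2500]
t=1: π = [0.3958, 0.3750, 0.2292]
t=2: π = [0.3490, 0.3646, 0.2865]
t=3: π = [0.3372, 0.3932, 0.2695]
t=4: π = [0.3343, 0.3848, 0.2809]
t=5: π = [0.3336, 0.3905, 0.2760]
t=6: π = [0.3334, 0.3880, 0.2786]
t=7: π = [0.3333, 0.3893, 0.2773]
t=8: π = [0.3333, 0.3887, 0.2780]
t=9: π = [0.3333, 0.3890, 0.2777]
t=10: π = [0.3333, 0.3888, 0.2778]

π = [0.3333, 0.3888, 0.2778]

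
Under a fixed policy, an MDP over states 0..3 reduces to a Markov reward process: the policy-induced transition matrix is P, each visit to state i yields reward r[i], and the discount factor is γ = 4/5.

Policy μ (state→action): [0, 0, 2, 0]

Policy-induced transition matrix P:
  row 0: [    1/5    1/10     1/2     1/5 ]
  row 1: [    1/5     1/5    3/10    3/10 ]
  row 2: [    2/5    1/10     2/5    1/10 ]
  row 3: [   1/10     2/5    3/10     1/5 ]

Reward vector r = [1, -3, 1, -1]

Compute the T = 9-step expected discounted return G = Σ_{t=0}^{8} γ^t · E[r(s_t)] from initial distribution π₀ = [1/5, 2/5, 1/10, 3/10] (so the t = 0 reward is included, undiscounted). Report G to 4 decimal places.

G = -1.6864

t=0: π = [0.2000, 0.4000, 0.1000, 0.3000], E[r] = -1.2000, γ^t·E[r] = -1.200000, running G = -1.200000
t=1: π = [0.1900, 0.2300, 0.3500, 0.2300], E[r] = -0.3800, γ^t·E[r] = -0.304000, running G = -1.504000
t=2: π = [0.2470, 0.1920, 0.3730, 0.1880], E[r] = -0.1440, γ^t·E[r] = -0.092160, running G = -1.596160
t=3: π = [0.2558, 0.1756, 0.3867, 0.1819], E[r] = -0.0662, γ^t·E[r] = -0.033894, running G = -1.630054
t=4: π = [0.2592, 0.1721, 0.3898, 0.1789], E[r] = -0.0463, γ^t·E[r] = -0.018964, running G = -1.649019
t=5: π = [0.2601, 0.1709, 0.3908, 0.1782], E[r] = -0.0400, γ^t·E[r] = -0.013101, running G = -1.662120
t=6: π = [0.2603, 0.1706, 0.3911, 0.1780], E[r] = -0.0382, γ^t·E[r] = -0.010025, running G = -1.672144
t=7: π = [0.2604, 0.1705, 0.3912, 0.1779], E[r] = -0.0377, γ^t·E[r] = -0.007911, running G = -1.680055
t=8: π = [0.2604, 0.1704, 0.3912, 0.1779], E[r] = -0.0376, γ^t·E[r] = -0.006304, running G = -1.686359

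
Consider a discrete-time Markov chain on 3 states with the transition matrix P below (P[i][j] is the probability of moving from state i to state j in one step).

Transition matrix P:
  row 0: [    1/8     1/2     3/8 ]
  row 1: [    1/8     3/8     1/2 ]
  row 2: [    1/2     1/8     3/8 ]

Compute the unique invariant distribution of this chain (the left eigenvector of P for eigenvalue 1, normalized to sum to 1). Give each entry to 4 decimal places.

Balance equations π_j = Σ_i π_i·P[i][j]:
  π_0 = 1/8·π_0 + 1/8·π_1 + 1/2·π_2
  π_1 = 1/2·π_0 + 3/8·π_1 + 1/8·π_2
  normalize: π_0 + π_1 + π_2 = 1
Solving the linear system gives exactly π = [7/25, 23/75, 31/75].

π = [0.2800, 0.3067, 0.4133]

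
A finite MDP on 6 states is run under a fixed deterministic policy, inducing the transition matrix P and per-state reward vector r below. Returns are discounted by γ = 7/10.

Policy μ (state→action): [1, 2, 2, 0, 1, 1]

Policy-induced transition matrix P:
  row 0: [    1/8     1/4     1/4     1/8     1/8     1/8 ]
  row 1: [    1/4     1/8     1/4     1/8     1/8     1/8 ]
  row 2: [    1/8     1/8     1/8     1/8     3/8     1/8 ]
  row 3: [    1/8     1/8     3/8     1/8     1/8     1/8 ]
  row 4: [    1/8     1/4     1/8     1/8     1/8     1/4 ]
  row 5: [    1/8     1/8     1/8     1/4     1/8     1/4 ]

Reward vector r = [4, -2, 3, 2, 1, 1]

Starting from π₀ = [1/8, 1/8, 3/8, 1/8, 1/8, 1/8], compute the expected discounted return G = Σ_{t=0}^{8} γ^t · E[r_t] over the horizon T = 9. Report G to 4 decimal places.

t=0: π = [0.1250, 0.1250, 0.3750, 0.1250, 0.1250, 0.1250], E[r] = 1.8750, γ^t·E[r] = 1.875000, running G = 1.875000
t=1: π = [0.1406, 0.1563, 0.1875, 0.1406, 0.2188, 0.1563], E[r] = 1.4688, γ^t·E[r] = 1.028125, running G = 2.903125
t=2: π = [0.1445, 0.1699, 0.1973, 0.1445, 0.1719, 0.1719], E[r] = 1.4629, γ^t·E[r] = 0.716816, running G = 3.619941
t=3: π = [0.1462, 0.1646, 0.2004, 0.1465, 0.1743, 0.1680], E[r] = 1.4924, γ^t·E[r] = 0.511904, running G = 4.131845
t=4: π = [0.1456, 0.1651, 0.2005, 0.1460, 0.1751, 0.1678], E[r] = 1.4884, γ^t·E[r] = 0.357373, running G = 4.489218
t=5: π = [0.1456, 0.1651, 0.2003, 0.1460, 0.1751, 0.1679], E[r] = 1.4883, γ^t·E[r] = 0.250135, running G = 4.739353
t=6: π = [0.1456, 0.1651, 0.2003, 0.1460, 0.1751, 0.1679], E[r] = 1.4883, γ^t·E[r] = 0.175094, running G = 4.914447
t=7: π = [0.1456, 0.1651, 0.2003, 0.1460, 0.1751, 0.1679], E[r] = 1.4883, γ^t·E[r] = 0.122568, running G = 5.037015
t=8: π = [0.1456, 0.1651, 0.2003, 0.1460, 0.1751, 0.1679], E[r] = 1.4883, γ^t·E[r] = 0.085797, running G = 5.122812

G = 5.1228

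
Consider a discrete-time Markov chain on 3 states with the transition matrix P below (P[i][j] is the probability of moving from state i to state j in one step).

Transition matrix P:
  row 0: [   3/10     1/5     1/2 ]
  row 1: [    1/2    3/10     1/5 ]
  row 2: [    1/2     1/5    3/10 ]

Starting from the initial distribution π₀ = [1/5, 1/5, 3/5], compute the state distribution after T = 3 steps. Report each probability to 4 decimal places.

π = [0.4184, 0.2222, 0.3594]

t=0: π = [0.2000, 0.2000, 0.6000]
t=1: π = [0.4600, 0.2200, 0.3200]
t=2: π = [0.4080, 0.2220, 0.3700]
t=3: π = [0.4184, 0.2222, 0.3594]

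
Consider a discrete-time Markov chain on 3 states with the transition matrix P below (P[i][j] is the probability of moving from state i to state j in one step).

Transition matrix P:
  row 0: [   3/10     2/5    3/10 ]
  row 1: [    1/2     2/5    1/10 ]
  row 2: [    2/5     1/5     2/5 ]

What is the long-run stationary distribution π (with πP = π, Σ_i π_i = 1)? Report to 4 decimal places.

π = [0.3953, 0.3488, 0.2558]

Balance equations π_j = Σ_i π_i·P[i][j]:
  π_0 = 3/10·π_0 + 1/2·π_1 + 2/5·π_2
  π_1 = 2/5·π_0 + 2/5·π_1 + 1/5·π_2
  normalize: π_0 + π_1 + π_2 = 1
Solving the linear system gives exactly π = [17/43, 15/43, 11/43].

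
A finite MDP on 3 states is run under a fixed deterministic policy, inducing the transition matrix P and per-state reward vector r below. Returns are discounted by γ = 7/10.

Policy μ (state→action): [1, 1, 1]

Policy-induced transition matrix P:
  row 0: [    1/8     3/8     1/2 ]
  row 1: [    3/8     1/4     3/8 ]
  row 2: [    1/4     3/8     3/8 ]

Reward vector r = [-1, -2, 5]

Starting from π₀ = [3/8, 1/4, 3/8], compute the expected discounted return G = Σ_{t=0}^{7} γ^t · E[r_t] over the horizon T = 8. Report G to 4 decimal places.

t=0: π = [0.3750, 0.2500, 0.3750], E[r] = 1.0000, γ^t·E[r] = 1.000000, running G = 1.000000
t=1: π = [0.2344, 0.3438, 0.4219], E[r] = 1.1875, γ^t·E[r] = 0.831250, running G = 1.831250
t=2: π = [0.2637, 0.3320, 0.4043], E[r] = 1.0938, γ^t·E[r] = 0.535938, running G = 2.367188
t=3: π = [0.2585, 0.3335, 0.4080], E[r] = 1.1143, γ^t·E[r] = 0.382190, running G = 2.749378
t=4: π = [0.2594, 0.3333, 0.4073], E[r] = 1.1106, γ^t·E[r] = 0.266654, running G = 3.016032
t=5: π = [0.2592, 0.3333, 0.4074], E[r] = 1.1112, γ^t·E[r] = 0.186758, running G = 3.202790
t=6: π = [0.2593, 0.3333, 0.4074], E[r] = 1.1111, γ^t·E[r] = 0.130720, running G = 3.333510
t=7: π = [0.2593, 0.3333, 0.4074], E[r] = 1.1111, γ^t·E[r] = 0.091505, running G = 3.425014

G = 3.4250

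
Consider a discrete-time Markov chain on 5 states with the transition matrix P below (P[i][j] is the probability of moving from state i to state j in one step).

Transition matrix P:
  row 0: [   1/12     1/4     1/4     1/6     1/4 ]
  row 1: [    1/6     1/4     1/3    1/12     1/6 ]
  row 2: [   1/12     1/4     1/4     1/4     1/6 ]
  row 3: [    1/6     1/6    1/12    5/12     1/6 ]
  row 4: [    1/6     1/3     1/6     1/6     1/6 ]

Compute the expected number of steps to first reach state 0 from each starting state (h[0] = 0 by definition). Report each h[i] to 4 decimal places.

First-step conditioning: h[0] = 0; for i ≠ 0, h[i] = 1 + Σ_k P[i][k]·h[k].
  h[1] = 1 + 1/4·h[1] + 1/3·h[2] + 1/12·h[3] + 1/6·h[4]
  h[2] = 1 + 1/4·h[1] + 1/4·h[2] + 1/4·h[3] + 1/6·h[4]
  h[3] = 1 + 1/6·h[1] + 1/12·h[2] + 5/12·h[3] + 1/6·h[4]
  h[4] = 1 + 1/3·h[1] + 1/6·h[2] + 1/6·h[3] + 1/6·h[4]
Solving the 4×4 linear system over states ≠ 0 gives exactly h = [0, 1584/233, 8496/1165, 7704/1165, 7806/1165] (h[0] = 0 is the target).

h = [0.0000, 6.7983, 7.2927, 6.6129, 6.7004]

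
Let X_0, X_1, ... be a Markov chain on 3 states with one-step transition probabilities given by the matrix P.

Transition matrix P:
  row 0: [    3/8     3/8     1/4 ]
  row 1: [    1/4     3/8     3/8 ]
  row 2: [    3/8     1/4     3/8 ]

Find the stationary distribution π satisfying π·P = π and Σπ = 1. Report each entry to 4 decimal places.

Balance equations π_j = Σ_i π_i·P[i][j]:
  π_0 = 3/8·π_0 + 1/4·π_1 + 3/8·π_2
  π_1 = 3/8·π_0 + 3/8·π_1 + 1/4·π_2
  normalize: π_0 + π_1 + π_2 = 1
Solving the linear system gives exactly π = [1/3, 1/3, 1/3].

π = [0.3333, 0.3333, 0.3333]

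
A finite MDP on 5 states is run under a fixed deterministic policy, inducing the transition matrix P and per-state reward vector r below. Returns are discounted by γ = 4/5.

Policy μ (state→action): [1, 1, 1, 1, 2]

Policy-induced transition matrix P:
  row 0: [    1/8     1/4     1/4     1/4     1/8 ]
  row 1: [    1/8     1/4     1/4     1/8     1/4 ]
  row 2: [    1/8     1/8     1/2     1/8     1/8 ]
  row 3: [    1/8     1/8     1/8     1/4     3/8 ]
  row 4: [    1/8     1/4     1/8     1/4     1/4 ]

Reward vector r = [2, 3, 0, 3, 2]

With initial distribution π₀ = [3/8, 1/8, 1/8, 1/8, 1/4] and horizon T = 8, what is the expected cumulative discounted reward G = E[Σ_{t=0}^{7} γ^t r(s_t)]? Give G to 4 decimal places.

t=0: π = [0.3750, 0.1250, 0.1250, 0.1250, 0.2500], E[r] = 2.0000, γ^t·E[r] = 2.000000, running G = 2.000000
t=1: π = [0.1250, 0.2188, 0.2344, 0.2188, 0.2031], E[r] = 1.9688, γ^t·E[r] = 1.575000, running G = 3.575000
t=2: π = [0.1250, 0.1934, 0.2559, 0.1934, 0.2324], E[r] = 1.8750, γ^t·E[r] = 1.200000, running G = 4.775000
t=3: π = [0.1250, 0.1938, 0.2607, 0.1938, 0.2266], E[r] = 1.8662, γ^t·E[r] = 0.955500, running G = 5.730500
t=4: π = [0.1250, 0.1932, 0.2626, 0.1932, 0.2260], E[r] = 1.8611, γ^t·E[r] = 0.762300, running G = 6.492800
t=5: π = [0.1250, 0.1930, 0.2633, 0.1930, 0.2257], E[r] = 1.8595, γ^t·E[r] = 0.609330, running G = 7.102130
t=6: π = [0.1250, 0.1930, 0.2635, 0.1930, 0.2256], E[r] = 1.8590, γ^t·E[r] = 0.487320, running G = 7.589450
t=7: π = [0.1250, 0.1929, 0.2635, 0.1929, 0.2256], E[r] = 1.8588, γ^t·E[r] = 0.389817, running G = 7.979267

G = 7.9793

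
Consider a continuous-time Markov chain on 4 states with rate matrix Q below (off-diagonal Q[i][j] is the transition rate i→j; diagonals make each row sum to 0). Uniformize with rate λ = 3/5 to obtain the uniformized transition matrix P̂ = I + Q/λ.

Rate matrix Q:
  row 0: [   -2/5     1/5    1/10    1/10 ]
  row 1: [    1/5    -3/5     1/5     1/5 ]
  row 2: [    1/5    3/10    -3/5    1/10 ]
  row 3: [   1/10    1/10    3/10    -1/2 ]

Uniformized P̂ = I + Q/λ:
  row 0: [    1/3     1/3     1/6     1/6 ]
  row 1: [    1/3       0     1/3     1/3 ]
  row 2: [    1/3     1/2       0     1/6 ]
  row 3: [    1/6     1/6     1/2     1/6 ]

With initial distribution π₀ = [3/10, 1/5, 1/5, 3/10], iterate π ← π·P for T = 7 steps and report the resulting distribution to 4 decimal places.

t=0: π = [0.3000, 0.2000, 0.2000, 0.3000]
t=1: π = [0.2833, 0.2500, 0.2667, 0.2000]
t=2: π = [0.3000, 0.2611, 0.2306, 0.2083]
t=3: π = [0.2986, 0.2500, 0.2412, 0.2102]
t=4: π = [0.2983, 0.2552, 0.2382, 0.2083]
t=5: π = [0.2986, 0.2533, 0.2389, 0.2092]
t=6: π = [0.2985, 0.2539, 0.2388, 0.2089]
t=7: π = [0.2985, 0.2537, 0.2388, 0.2090]

π = [0.2985, 0.2537, 0.2388, 0.2090]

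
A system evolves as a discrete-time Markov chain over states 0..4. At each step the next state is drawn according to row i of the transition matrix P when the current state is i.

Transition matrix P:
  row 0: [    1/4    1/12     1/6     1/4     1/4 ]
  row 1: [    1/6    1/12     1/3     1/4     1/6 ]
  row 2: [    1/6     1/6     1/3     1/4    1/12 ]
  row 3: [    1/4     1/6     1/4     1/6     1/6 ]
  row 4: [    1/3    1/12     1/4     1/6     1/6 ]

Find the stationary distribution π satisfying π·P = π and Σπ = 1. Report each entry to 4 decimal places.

π = [0.2315, 0.1234, 0.2629, 0.2182, 0.1640]

Balance equations π_j = Σ_i π_i·P[i][j]:
  π_0 = 1/4·π_0 + 1/6·π_1 + 1/6·π_2 + 1/4·π_3 + 1/3·π_4
  π_1 = 1/12·π_0 + 1/12·π_1 + 1/6·π_2 + 1/6·π_3 + 1/12·π_4
  π_2 = 1/6·π_0 + 1/3·π_1 + 1/3·π_2 + 1/4·π_3 + 1/4·π_4
  π_3 = 1/4·π_0 + 1/4·π_1 + 1/4·π_2 + 1/6·π_3 + 1/6·π_4
  normalize: π_0 + π_1 + π_2 + π_3 + π_4 = 1
Solving the linear system gives exactly π = [931/4022, 1241/10055, 5287/20110, 4387/20110, 3299/20110].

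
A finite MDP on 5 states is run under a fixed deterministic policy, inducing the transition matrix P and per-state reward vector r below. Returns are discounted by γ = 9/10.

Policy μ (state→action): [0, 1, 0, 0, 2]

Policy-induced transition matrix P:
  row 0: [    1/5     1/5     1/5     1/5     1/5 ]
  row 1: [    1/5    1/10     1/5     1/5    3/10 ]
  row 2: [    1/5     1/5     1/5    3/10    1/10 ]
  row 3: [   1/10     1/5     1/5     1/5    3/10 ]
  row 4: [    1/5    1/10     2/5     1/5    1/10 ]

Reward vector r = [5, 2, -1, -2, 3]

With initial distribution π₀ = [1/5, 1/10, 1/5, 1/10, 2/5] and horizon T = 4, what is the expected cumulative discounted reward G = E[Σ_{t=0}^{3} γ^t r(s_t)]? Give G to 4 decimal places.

G = 4.6320

t=0: π = [0.2000, 0.1000, 0.2000, 0.1000, 0.4000], E[r] = 2.0000, γ^t·E[r] = 2.000000, running G = 2.000000
t=1: π = [0.1900, 0.1500, 0.2800, 0.2200, 0.1600], E[r] = 1.0100, γ^t·E[r] = 0.909000, running G = 2.909000
t=2: π = [0.1780, 0.1690, 0.2320, 0.2280, 0.1930], E[r] = 1.1190, γ^t·E[r] = 0.906390, running G = 3.815390
t=3: π = [0.1772, 0.1638, 0.2386, 0.2232, 0.1972], E[r] = 1.1202, γ^t·E[r] = 0.816626, running G = 4.632016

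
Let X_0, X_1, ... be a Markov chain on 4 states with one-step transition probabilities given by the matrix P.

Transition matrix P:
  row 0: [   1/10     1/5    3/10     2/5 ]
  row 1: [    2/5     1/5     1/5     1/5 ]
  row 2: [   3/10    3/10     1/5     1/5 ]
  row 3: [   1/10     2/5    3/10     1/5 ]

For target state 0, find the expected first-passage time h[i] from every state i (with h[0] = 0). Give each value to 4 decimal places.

First-step conditioning: h[0] = 0; for i ≠ 0, h[i] = 1 + Σ_k P[i][k]·h[k].
  h[1] = 1 + 1/5·h[1] + 1/5·h[2] + 1/5·h[3]
  h[2] = 1 + 3/10·h[1] + 1/5·h[2] + 1/5·h[3]
  h[3] = 1 + 2/5·h[1] + 3/10·h[2] + 1/5·h[3]
Solving the 3×3 linear system over states ≠ 0 gives exactly h = [0, 500/159, 550/159, 655/159] (h[0] = 0 is the target).

h = [0.0000, 3.1447, 3.4591, 4.1195]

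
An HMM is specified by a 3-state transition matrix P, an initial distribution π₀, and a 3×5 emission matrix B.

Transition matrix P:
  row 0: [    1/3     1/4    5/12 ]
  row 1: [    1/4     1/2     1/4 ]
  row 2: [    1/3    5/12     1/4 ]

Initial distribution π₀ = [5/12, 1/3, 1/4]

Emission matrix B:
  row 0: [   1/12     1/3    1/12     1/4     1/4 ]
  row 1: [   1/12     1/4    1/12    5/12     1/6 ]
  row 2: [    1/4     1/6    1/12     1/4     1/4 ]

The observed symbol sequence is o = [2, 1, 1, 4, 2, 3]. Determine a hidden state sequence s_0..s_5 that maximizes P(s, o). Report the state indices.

t=0: δ = [3.472e-02, 2.778e-02, 2.083e-02]  (obs o_0=2)
t=1: δ = [3.858e-03, 3.472e-03, 2.411e-03]  ψ = [0, 1, 0]  (obs o_1=1)
t=2: δ = [4.287e-04, 4.340e-04, 2.679e-04]  ψ = [0, 1, 0]  (obs o_2=1)
t=3: δ = [3.572e-05, 3.617e-05, 4.465e-05]  ψ = [0, 1, 0]  (obs o_3=4)
t=4: δ = [1.240e-06, 1.550e-06, 1.240e-06]  ψ = [2, 2, 0]  (obs o_4=2)
t=5: δ = [1.034e-07, 3.230e-07, 1.292e-07]  ψ = [0, 1, 0]  (obs o_5=3)
backtrack: best end state = 1; path = [0, 0, 0, 2, 1, 1]

path = [0, 0, 0, 2, 1, 1]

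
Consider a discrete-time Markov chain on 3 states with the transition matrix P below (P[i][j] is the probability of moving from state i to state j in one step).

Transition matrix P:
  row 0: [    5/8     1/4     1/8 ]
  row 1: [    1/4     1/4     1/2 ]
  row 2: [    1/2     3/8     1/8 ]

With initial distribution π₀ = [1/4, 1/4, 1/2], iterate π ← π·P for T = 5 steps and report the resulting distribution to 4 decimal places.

t=0: π = [0.2500, 0.2500, 0.5000]
t=1: π = [0.4688, 0.3125, 0.2188]
t=2: π = [0.4805, 0.2773, 0.2422]
t=3: π = [0.4907, 0.2803, 0.2290]
t=4: π = [0.4913, 0.2786, 0.2301]
t=5: π = [0.4918, 0.2788, 0.2295]

π = [0.4918, 0.2788, 0.2295]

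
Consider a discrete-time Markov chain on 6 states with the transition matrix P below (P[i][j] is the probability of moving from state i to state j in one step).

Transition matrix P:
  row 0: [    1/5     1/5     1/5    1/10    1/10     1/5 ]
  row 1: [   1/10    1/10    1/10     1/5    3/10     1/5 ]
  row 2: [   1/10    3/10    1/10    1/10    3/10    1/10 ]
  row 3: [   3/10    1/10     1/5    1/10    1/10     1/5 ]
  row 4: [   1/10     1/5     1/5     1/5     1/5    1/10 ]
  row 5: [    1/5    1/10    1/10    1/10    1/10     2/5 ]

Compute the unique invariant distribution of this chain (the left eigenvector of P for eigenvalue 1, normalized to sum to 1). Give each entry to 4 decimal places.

π = [0.1642, 0.1640, 0.1479, 0.1344, 0.1804, 0.2090]

Balance equations π_j = Σ_i π_i·P[i][j]:
  π_0 = 1/5·π_0 + 1/10·π_1 + 1/10·π_2 + 3/10·π_3 + 1/10·π_4 + 1/5·π_5
  π_1 = 1/5·π_0 + 1/10·π_1 + 3/10·π_2 + 1/10·π_3 + 1/5·π_4 + 1/10·π_5
  π_2 = 1/5·π_0 + 1/10·π_1 + 1/10·π_2 + 1/5·π_3 + 1/5·π_4 + 1/10·π_5
  π_3 = 1/10·π_0 + 1/5·π_1 + 1/10·π_2 + 1/10·π_3 + 1/5·π_4 + 1/10·π_5
  π_4 = 1/10·π_0 + 3/10·π_1 + 3/10·π_2 + 1/10·π_3 + 1/5·π_4 + 1/10·π_5
  normalize: π_0 + π_1 + π_2 + π_3 + π_4 + π_5 = 1
Solving the linear system gives exactly π = [14358/87439, 1304/7949, 12933/87439, 11756/87439, 15777/87439, 1661/7949].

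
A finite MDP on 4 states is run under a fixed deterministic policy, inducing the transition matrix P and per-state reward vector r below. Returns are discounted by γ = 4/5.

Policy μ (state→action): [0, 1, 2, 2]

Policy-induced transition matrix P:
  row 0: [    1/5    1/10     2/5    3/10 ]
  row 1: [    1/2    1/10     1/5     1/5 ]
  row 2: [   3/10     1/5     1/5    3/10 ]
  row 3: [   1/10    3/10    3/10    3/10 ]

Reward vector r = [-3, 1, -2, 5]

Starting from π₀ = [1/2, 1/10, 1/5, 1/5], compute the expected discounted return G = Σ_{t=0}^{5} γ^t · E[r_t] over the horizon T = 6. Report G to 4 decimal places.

t=0: π = [0.5000, 0.1000, 0.2000, 0.2000], E[r] = -0.8000, γ^t·E[r] = -0.800000, running G = -0.800000
t=1: π = [0.2300, 0.1600, 0.3200, 0.2900], E[r] = 0.2800, γ^t·E[r] = 0.224000, running G = -0.576000
t=2: π = [0.2510, 0.1900, 0.2750, 0.2840], E[r] = 0.3070, γ^t·E[r] = 0.196480, running G = -0.379520
t=3: π = [0.2561, 0.1843, 0.2786, 0.2810], E[r] = 0.2638, γ^t·E[r] = 0.135066, running G = -0.244454
t=4: π = [0.2551, 0.1841, 0.2793, 0.2816], E[r] = 0.2681, γ^t·E[r] = 0.109822, running G = -0.134632
t=5: π = [0.2550, 0.1842, 0.2792, 0.2816], E[r] = 0.2689, γ^t·E[r] = 0.088114, running G = -0.046518

G = -0.0465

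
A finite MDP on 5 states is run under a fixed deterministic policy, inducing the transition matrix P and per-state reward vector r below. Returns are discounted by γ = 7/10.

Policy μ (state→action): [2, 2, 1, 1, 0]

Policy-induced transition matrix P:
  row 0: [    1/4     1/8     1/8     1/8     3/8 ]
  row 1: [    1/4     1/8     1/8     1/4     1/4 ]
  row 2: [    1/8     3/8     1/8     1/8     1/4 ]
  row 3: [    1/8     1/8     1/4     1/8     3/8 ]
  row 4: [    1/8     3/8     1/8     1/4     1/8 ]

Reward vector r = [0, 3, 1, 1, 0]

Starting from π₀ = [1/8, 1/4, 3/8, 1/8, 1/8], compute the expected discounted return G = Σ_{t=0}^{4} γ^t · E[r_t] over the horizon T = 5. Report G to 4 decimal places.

G = 3.0838

t=0: π = [0.1250, 0.2500, 0.3750, 0.1250, 0.1250], E[r] = 1.2500, γ^t·E[r] = 1.250000, running G = 1.250000
t=1: π = [0.1719, 0.2500, 0.1406, 0.1719, 0.2656], E[r] = 1.0625, γ^t·E[r] = 0.743750, running G = 1.993750
t=2: π = [0.1777, 0.2266, 0.1465, 0.1895, 0.2598], E[r] = 1.0156, γ^t·E[r] = 0.497656, running G = 2.491406
t=3: π = [0.1755, 0.2266, 0.1487, 0.1858, 0.2634], E[r] = 1.0142, γ^t·E[r] = 0.347857, running G = 2.839263
t=4: π = [0.1753, 0.2280, 0.1482, 0.1862, 0.2622], E[r] = 1.0186, γ^t·E[r] = 0.244555, running G = 3.083818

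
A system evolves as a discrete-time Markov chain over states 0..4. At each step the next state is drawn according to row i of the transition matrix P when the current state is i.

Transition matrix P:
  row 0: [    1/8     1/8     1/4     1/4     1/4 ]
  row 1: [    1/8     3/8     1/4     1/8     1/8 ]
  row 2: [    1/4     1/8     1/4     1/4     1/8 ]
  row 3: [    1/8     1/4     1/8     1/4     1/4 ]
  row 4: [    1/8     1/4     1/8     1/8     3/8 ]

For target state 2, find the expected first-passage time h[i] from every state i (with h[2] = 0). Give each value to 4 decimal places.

h = [5.1282, 4.9231, 0.0000, 5.7436, 5.7436]

First-step conditioning: h[2] = 0; for i ≠ 2, h[i] = 1 + Σ_k P[i][k]·h[k].
  h[0] = 1 + 1/8·h[0] + 1/8·h[1] + 1/4·h[3] + 1/4·h[4]
  h[1] = 1 + 1/8·h[0] + 3/8·h[1] + 1/8·h[3] + 1/8·h[4]
  h[3] = 1 + 1/8·h[0] + 1/4·h[1] + 1/4·h[3] + 1/4·h[4]
  h[4] = 1 + 1/8·h[0] + 1/4·h[1] + 1/8·h[3] + 3/8·h[4]
Solving the 4×4 linear system over states ≠ 2 gives exactly h = [200/39, 64/13, 0, 224/39, 224/39] (h[2] = 0 is the target).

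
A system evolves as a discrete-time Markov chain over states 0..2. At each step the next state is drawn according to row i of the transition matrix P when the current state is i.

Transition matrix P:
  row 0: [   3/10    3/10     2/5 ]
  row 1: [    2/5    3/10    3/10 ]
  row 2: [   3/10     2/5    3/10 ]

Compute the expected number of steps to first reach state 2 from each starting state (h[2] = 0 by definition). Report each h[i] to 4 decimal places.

h = [2.7027, 2.9730, 0.0000]

First-step conditioning: h[2] = 0; for i ≠ 2, h[i] = 1 + Σ_k P[i][k]·h[k].
  h[0] = 1 + 3/10·h[0] + 3/10·h[1]
  h[1] = 1 + 2/5·h[0] + 3/10·h[1]
Solving the 2×2 linear system over states ≠ 2 gives exactly h = [100/37, 110/37, 0] (h[2] = 0 is the target).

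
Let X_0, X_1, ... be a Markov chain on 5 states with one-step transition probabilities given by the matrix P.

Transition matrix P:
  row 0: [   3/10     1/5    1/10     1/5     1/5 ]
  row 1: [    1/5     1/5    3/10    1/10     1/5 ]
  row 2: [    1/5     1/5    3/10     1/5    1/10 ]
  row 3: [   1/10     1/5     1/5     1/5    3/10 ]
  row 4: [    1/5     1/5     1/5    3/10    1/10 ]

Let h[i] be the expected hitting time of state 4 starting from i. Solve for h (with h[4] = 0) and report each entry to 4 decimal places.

h = [5.0441, 5.2144, 5.6747, 4.6028, 0.0000]

First-step conditioning: h[4] = 0; for i ≠ 4, h[i] = 1 + Σ_k P[i][k]·h[k].
  h[0] = 1 + 3/10·h[0] + 1/5·h[1] + 1/10·h[2] + 1/5·h[3]
  h[1] = 1 + 1/5·h[0] + 1/5·h[1] + 3/10·h[2] + 1/10·h[3]
  h[2] = 1 + 1/5·h[0] + 1/5·h[1] + 3/10·h[2] + 1/5·h[3]
  h[3] = 1 + 1/10·h[0] + 1/5·h[1] + 1/5·h[2] + 1/5·h[3]
Solving the 4×4 linear system over states ≠ 4 gives exactly h = [4000/793, 4135/793, 4500/793, 3650/793, 0] (h[4] = 0 is the target).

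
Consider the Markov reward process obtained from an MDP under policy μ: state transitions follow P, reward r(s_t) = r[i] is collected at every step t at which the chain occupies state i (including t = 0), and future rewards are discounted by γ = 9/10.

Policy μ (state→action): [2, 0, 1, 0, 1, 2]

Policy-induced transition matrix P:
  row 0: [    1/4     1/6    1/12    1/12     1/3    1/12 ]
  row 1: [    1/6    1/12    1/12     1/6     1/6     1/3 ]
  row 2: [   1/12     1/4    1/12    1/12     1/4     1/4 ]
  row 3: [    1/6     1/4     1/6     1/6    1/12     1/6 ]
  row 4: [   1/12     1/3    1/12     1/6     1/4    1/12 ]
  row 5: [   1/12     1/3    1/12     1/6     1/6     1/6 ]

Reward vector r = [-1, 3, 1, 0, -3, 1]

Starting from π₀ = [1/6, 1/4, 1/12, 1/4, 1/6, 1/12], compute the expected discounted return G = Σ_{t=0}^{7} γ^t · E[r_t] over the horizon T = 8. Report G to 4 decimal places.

t=0: π = [0.1667, 0.2500, 0.0833, 0.2500, 0.1667, 0.0833], E[r] = 0.2500, γ^t·E[r] = 0.250000, running G = 0.250000
t=1: π = [0.1528, 0.2153, 0.1042, 0.1458, 0.1944, 0.1875], E[r] = 0.2014, γ^t·E[r] = 0.181250, running G = 0.431250
t=2: π = [0.1389, 0.2332, 0.0955, 0.1453, 0.2049, 0.1823], E[r] = 0.2240, γ^t·E[r] = 0.181406, running G = 0.612656
t=3: π = [0.1380, 0.2318, 0.0954, 0.1471, 0.2027, 0.1848], E[r] = 0.2295, γ^t·E[r] = 0.167309, running G = 0.779965
t=4: π = [0.1379, 0.2322, 0.0956, 0.1472, 0.2023, 0.1849], E[r] = 0.2322, γ^t·E[r] = 0.152379, running G = 0.932343
t=5: π = [0.1379, 0.2321, 0.0956, 0.1472, 0.2022, 0.1850], E[r] = 0.2322, γ^t·E[r] = 0.137140, running G = 1.069483
t=6: π = [0.1379, 0.2321, 0.0956, 0.1472, 0.2022, 0.1850], E[r] = 0.2323, γ^t·E[r] = 0.123453, running G = 1.192936
t=7: π = [0.1379, 0.2321, 0.0956, 0.1472, 0.2022, 0.1850], E[r] = 0.2323, γ^t·E[r] = 0.111105, running G = 1.304041

G = 1.3040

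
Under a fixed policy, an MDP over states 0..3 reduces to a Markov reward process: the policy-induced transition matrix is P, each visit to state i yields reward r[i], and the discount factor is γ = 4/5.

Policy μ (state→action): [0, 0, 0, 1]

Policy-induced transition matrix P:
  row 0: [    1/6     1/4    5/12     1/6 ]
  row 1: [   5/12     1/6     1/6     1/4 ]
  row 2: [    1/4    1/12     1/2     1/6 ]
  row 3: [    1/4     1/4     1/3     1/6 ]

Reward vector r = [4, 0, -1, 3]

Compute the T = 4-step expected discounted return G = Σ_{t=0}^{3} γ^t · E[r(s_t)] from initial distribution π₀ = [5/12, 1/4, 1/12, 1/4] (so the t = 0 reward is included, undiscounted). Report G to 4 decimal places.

G = 4.7306

t=0: π = [0.4167, 0.2500, 0.0833, 0.2500], E[r] = 2.3333, γ^t·E[r] = 2.333333, running G = 2.333333
t=1: π = [0.2569, 0.2153, 0.3403, 0.1875], E[r] = 1.2500, γ^t·E[r] = 1.000000, running G = 3.333333
t=2: π = [0.2645, 0.1753, 0.3756, 0.1846], E[r] = 1.2361, γ^t·E[r] = 0.791111, running G = 4.124444
t=3: π = [0.2572, 0.1728, 0.3887, 0.1813], E[r] = 1.1838, γ^t·E[r] = 0.606123, running G = 4.730568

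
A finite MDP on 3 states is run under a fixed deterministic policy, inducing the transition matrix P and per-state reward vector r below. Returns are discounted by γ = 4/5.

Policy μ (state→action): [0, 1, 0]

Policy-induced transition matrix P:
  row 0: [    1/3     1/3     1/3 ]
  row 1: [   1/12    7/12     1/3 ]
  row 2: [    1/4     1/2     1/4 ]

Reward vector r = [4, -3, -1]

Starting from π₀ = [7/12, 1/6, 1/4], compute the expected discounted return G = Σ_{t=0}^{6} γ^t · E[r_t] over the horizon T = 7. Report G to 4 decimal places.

t=0: π = [0.5833, 0.1667, 0.2500], E[r] = 1.5833, γ^t·E[r] = 1.583333, running G = 1.583333
t=1: π = [0.2708, 0.4167, 0.3125], E[r] = -0.4792, γ^t·E[r] = -0.383333, running G = 1.200000
t=2: π = [0.2031, 0.4896, 0.3073], E[r] = -0.9635, γ^t·E[r] = -0.616667, running G = 0.583333
t=3: π = [0.1853, 0.5069, 0.3077], E[r] = -1.0872, γ^t·E[r] = -0.556667, running G = 0.026667
t=4: π = [0.1810, 0.5114, 0.3077], E[r] = -1.1179, γ^t·E[r] = -0.457911, running G = -0.431244
t=5: π = [0.1799, 0.5125, 0.3077], E[r] = -1.1256, γ^t·E[r] = -0.368850, running G = -0.800095
t=6: π = [0.1796, 0.5127, 0.3077], E[r] = -1.1276, γ^t·E[r] = -0.295584, running G = -1.095679

G = -1.0957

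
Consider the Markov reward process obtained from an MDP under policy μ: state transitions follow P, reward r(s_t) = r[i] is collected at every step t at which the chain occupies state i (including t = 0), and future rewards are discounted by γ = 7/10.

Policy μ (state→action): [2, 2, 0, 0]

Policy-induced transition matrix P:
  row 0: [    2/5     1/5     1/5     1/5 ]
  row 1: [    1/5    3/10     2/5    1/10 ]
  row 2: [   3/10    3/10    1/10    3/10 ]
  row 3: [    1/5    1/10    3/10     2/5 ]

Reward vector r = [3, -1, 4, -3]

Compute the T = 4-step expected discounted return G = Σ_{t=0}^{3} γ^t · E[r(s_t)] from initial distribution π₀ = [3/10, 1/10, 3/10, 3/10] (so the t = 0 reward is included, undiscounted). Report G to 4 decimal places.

G = 2.2904

t=0: π = [0.3000, 0.1000, 0.3000, 0.3000], E[r] = 1.1000, γ^t·E[r] = 1.100000, running G = 1.100000
t=1: π = [0.2900, 0.2100, 0.2200, 0.2800], E[r] = 0.7000, γ^t·E[r] = 0.490000, running G = 1.590000
t=2: π = [0.2800, 0.2150, 0.2480, 0.2570], E[r] = 0.8460, γ^t·E[r] = 0.414540, running G = 2.004540
t=3: π = [0.2808, 0.2206, 0.2439, 0.2547], E[r] = 0.8333, γ^t·E[r] = 0.285822, running G = 2.290362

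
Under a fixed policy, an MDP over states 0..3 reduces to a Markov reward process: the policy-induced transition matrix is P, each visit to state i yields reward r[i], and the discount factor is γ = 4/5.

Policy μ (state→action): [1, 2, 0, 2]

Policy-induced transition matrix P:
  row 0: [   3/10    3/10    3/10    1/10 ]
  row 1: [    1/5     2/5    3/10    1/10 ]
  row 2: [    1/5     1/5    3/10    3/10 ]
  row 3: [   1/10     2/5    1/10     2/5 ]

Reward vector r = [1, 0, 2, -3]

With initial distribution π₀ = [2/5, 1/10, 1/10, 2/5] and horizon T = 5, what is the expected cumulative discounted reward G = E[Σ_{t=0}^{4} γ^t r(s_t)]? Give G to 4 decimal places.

t=0: π = [0.4000, 0.1000, 0.1000, 0.4000], E[r] = -0.6000, γ^t·E[r] = -0.600000, running G = -0.600000
t=1: π = [0.2000, 0.3400, 0.2200, 0.2400], E[r] = -0.0800, γ^t·E[r] = -0.064000, running G = -0.664000
t=2: π = [0.1960, 0.3360, 0.2520, 0.2160], E[r] = 0.0520, γ^t·E[r] = 0.033280, running G = -0.630720
t=3: π = [0.1980, 0.3300, 0.2568, 0.2152], E[r] = 0.0660, γ^t·E[r] = 0.033792, running G = -0.596928
t=4: π = [0.1983, 0.3288, 0.2570, 0.2159], E[r] = 0.0644, γ^t·E[r] = 0.026395, running G = -0.570533

G = -0.5705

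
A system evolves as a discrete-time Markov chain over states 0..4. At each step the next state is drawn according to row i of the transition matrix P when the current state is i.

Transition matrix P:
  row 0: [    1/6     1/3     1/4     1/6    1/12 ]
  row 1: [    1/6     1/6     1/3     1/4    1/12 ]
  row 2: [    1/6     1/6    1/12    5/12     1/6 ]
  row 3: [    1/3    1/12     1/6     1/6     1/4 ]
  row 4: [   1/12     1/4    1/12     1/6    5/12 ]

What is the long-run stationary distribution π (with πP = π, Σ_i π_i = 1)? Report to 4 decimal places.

Balance equations π_j = Σ_i π_i·P[i][j]:
  π_0 = 1/6·π_0 + 1/6·π_1 + 1/6·π_2 + 1/3·π_3 + 1/12·π_4
  π_1 = 1/3·π_0 + 1/6·π_1 + 1/6·π_2 + 1/12·π_3 + 1/4·π_4
  π_2 = 1/4·π_0 + 1/3·π_1 + 1/12·π_2 + 1/6·π_3 + 1/12·π_4
  π_3 = 1/6·π_0 + 1/4·π_1 + 5/12·π_2 + 1/6·π_3 + 1/6·π_4
  normalize: π_0 + π_1 + π_2 + π_3 + π_4 = 1
Solving the linear system gives exactly π = [1269/6761, 1325/6761, 1235/6761, 1546/6761, 1386/6761].

π = [0.1877, 0.1960, 0.1827, 0.2287, 0.2050]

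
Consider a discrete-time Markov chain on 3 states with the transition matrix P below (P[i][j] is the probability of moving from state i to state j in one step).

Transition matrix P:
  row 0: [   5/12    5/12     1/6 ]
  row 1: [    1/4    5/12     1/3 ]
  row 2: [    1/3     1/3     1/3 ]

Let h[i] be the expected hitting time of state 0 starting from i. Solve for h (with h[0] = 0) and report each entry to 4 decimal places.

First-step conditioning: h[0] = 0; for i ≠ 0, h[i] = 1 + Σ_k P[i][k]·h[k].
  h[1] = 1 + 5/12·h[1] + 1/3·h[2]
  h[2] = 1 + 1/3·h[1] + 1/3·h[2]
Solving the 2×2 linear system over states ≠ 0 gives exactly h = [0, 18/5, 33/10] (h[0] = 0 is the target).

h = [0.0000, 3.6000, 3.3000]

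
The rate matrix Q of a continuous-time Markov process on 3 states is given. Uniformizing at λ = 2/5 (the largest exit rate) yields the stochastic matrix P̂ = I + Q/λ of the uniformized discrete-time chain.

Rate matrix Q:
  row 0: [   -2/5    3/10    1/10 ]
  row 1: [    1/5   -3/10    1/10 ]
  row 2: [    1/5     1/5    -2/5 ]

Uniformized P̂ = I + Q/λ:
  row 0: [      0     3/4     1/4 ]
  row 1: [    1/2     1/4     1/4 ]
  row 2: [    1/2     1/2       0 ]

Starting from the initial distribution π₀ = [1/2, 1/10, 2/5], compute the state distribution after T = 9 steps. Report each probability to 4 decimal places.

π = [0.3330, 0.4670, 0.2000]

t=0: π = [0.5000, 0.1000, 0.4000]
t=1: π = [0.2500, 0.6000, 0.1500]
t=2: π = [0.3750, 0.4125, 0.2125]
t=3: π = [0.3125, 0.4906, 0.1969]
t=4: π = [0.3438, 0.4555, 0.2008]
t=5: π = [0.3281, 0.4721, 0.1998]
t=6: π = [0.3359, 0.4640, 0.2000]
t=7: π = [0.3320, 0.4680, 0.2000]
t=8: π = [0.3340, 0.4660, 0.2000]
t=9: π = [0.3330, 0.4670, 0.2000]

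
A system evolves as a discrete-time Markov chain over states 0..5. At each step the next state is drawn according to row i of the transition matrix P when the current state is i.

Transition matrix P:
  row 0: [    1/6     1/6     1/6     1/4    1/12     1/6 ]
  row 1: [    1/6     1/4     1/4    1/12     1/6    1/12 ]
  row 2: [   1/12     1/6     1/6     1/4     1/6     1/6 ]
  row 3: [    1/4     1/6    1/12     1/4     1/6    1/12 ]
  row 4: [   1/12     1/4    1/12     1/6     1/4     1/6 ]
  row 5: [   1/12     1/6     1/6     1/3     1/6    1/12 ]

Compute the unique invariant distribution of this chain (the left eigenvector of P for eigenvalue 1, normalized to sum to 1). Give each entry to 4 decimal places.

Balance equations π_j = Σ_i π_i·P[i][j]:
  π_0 = 1/6·π_0 + 1/6·π_1 + 1/12·π_2 + 1/4·π_3 + 1/12·π_4 + 1/12·π_5
  π_1 = 1/6·π_0 + 1/4·π_1 + 1/6·π_2 + 1/6·π_3 + 1/4·π_4 + 1/6·π_5
  π_2 = 1/6·π_0 + 1/4·π_1 + 1/6·π_2 + 1/12·π_3 + 1/12·π_4 + 1/6·π_5
  π_3 = 1/4·π_0 + 1/12·π_1 + 1/4·π_2 + 1/4·π_3 + 1/6·π_4 + 1/3·π_5
  π_4 = 1/12·π_0 + 1/6·π_1 + 1/6·π_2 + 1/6·π_3 + 1/4·π_4 + 1/6·π_5
  normalize: π_0 + π_1 + π_2 + π_3 + π_4 + π_5 = 1
Solving the linear system gives exactly π = [30819/208784, 41157/208784, 15793/104392, 22267/104392, 35159/208784, 25529/208784].

π = [0.1476, 0.1971, 0.1513, 0.2133, 0.1684, 0.1223]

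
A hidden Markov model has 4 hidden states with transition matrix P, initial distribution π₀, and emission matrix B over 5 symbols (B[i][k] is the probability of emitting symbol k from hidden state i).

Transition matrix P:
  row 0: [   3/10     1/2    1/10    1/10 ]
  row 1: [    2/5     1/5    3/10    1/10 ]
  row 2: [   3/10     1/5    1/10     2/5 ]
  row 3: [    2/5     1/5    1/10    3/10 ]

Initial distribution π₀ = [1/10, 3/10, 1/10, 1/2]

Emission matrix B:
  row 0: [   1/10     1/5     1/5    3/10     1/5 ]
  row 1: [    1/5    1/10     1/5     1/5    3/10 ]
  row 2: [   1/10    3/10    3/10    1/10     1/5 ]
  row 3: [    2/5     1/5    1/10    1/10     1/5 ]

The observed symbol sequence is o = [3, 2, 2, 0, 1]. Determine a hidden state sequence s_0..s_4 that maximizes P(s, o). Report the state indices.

t=0: δ = [3.000e-02, 6.000e-02, 1.000e-02, 5.000e-02]  (obs o_0=3)
t=1: δ = [4.800e-03, 3.000e-03, 5.400e-03, 1.500e-03]  ψ = [1, 0, 1, 3]  (obs o_1=2)
t=2: δ = [3.240e-04, 4.800e-04, 2.700e-04, 2.160e-04]  ψ = [2, 0, 1, 2]  (obs o_2=2)
t=3: δ = [1.920e-05, 3.240e-05, 1.440e-05, 4.320e-05]  ψ = [1, 0, 1, 2]  (obs o_3=0)
t=4: δ = [3.456e-06, 9.600e-07, 2.916e-06, 2.592e-06]  ψ = [3, 0, 1, 3]  (obs o_4=1)
backtrack: best end state = 0; path = [0, 1, 2, 3, 0]

path = [0, 1, 2, 3, 0]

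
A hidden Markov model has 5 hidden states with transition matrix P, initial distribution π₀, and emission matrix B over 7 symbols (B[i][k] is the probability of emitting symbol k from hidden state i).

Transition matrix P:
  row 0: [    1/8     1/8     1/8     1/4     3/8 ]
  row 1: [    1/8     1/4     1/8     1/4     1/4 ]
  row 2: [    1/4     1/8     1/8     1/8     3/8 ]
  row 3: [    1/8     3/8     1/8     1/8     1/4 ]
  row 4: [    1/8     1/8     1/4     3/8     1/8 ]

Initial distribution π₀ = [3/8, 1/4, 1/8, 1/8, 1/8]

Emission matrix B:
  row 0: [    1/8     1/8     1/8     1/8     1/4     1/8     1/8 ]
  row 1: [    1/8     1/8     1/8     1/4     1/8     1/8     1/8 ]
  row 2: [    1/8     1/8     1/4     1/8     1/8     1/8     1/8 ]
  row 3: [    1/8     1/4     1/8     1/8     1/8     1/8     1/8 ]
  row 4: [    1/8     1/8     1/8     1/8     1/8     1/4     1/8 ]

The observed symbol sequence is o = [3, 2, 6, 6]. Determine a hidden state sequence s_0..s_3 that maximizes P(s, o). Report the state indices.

path = [0, 4, 3, 1]

t=0: δ = [4.688e-02, 6.250e-02, 1.562e-02, 1.562e-02, 1.562e-02]  (obs o_0=3)
t=1: δ = [9.766e-04, 1.953e-03, 1.953e-03, 1.953e-03, 2.197e-03]  ψ = [1, 1, 1, 1, 0]  (obs o_1=2)
t=2: δ = [6.104e-05, 9.155e-05, 6.866e-05, 1.030e-04, 9.155e-05]  ψ = [2, 3, 4, 4, 2]  (obs o_2=6)
t=3: δ = [2.146e-06, 4.828e-06, 2.861e-06, 4.292e-06, 3.219e-06]  ψ = [2, 3, 4, 4, 2]  (obs o_3=6)
backtrack: best end state = 1; path = [0, 4, 3, 1]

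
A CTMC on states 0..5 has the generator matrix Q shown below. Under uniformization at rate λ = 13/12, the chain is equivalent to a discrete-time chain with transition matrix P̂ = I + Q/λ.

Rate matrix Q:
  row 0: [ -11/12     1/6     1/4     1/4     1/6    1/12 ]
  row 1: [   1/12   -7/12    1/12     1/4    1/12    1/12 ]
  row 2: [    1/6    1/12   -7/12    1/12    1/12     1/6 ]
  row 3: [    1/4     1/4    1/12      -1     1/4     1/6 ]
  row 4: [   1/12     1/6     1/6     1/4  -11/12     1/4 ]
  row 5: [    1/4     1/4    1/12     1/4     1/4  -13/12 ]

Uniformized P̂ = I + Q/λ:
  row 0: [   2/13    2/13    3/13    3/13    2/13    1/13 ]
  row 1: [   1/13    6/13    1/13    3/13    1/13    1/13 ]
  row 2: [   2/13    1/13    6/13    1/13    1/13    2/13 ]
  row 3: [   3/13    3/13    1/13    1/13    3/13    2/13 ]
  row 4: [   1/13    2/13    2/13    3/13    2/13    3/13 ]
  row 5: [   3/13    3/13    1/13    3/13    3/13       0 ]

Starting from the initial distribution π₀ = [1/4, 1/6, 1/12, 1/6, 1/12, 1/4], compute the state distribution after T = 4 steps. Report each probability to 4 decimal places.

t=0: π = [0.2500, 0.1667, 0.0833, 0.1667, 0.0833, 0.2500]
t=1: π = [0.1667, 0.2308, 0.1538, 0.1923, 0.1667, 0.0897]
t=2: π = [0.1450, 0.2347, 0.1746, 0.1775, 0.1460, 0.1223]
t=3: π = [0.1476, 0.2357, 0.1776, 0.1766, 0.1454, 0.1171]
t=4: π = [0.1471, 0.2353, 0.1791, 0.1763, 0.1446, 0.1175]

π = [0.1471, 0.2353, 0.1791, 0.1763, 0.1446, 0.1175]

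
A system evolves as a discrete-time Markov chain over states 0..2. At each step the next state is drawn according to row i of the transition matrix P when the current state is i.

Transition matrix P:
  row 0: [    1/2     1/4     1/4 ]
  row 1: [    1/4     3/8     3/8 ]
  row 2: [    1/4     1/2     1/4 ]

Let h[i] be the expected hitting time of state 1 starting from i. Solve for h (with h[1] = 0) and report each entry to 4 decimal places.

First-step conditioning: h[1] = 0; for i ≠ 1, h[i] = 1 + Σ_k P[i][k]·h[k].
  h[0] = 1 + 1/2·h[0] + 1/4·h[2]
  h[2] = 1 + 1/4·h[0] + 1/4·h[2]
Solving the 2×2 linear system over states ≠ 1 gives exactly h = [16/5, 0, 12/5] (h[1] = 0 is the target).

h = [3.2000, 0.0000, 2.4000]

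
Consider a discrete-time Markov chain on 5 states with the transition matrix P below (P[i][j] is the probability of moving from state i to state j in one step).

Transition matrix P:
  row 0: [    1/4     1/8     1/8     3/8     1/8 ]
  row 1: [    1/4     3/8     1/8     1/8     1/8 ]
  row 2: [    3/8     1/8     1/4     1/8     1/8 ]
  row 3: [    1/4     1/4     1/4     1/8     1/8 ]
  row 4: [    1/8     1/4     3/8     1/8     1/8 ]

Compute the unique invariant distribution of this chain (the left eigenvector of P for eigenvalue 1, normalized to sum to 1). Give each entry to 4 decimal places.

π = [0.2601, 0.2192, 0.2057, 0.1900, 0.1250]

Balance equations π_j = Σ_i π_i·P[i][j]:
  π_0 = 1/4·π_0 + 1/4·π_1 + 3/8·π_2 + 1/4·π_3 + 1/8·π_4
  π_1 = 1/8·π_0 + 3/8·π_1 + 1/8·π_2 + 1/4·π_3 + 1/4·π_4
  π_2 = 1/8·π_0 + 1/8·π_1 + 1/4·π_2 + 1/4·π_3 + 3/8·π_4
  π_3 = 3/8·π_0 + 1/8·π_1 + 1/8·π_2 + 1/8·π_3 + 1/8·π_4
  normalize: π_0 + π_1 + π_2 + π_3 + π_4 = 1
Solving the linear system gives exactly π = [58/223, 391/1784, 367/1784, 339/1784, 1/8].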